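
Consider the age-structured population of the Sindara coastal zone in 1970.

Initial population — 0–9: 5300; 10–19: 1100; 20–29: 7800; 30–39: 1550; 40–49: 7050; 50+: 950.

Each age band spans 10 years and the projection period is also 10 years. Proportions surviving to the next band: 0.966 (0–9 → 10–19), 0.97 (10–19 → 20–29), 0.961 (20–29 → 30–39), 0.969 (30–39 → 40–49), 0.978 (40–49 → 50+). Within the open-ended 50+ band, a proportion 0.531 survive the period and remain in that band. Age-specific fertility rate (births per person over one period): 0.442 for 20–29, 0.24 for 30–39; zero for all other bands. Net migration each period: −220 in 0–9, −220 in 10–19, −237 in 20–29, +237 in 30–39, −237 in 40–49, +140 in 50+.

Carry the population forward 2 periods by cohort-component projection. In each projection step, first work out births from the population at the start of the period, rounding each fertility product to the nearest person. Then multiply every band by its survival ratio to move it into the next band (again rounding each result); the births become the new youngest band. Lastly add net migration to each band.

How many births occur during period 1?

3820

Let group 1 be 0–9 through group 6 = 50+.
After projecting period 1:
Births: 7800 × 0.442 = 3448  |  1550 × 0.24 = 372 → total 3820
Group 2: 5300 × 0.966 = 5120
Group 3: 1100 × 0.97 = 1067
Group 4: 7800 × 0.961 = 7496
Group 5: 1550 × 0.969 = 1502
Group 6: 7050 × 0.978 + 950 × 0.531 = 6895 + 504 = 7399
Net migration: Group 1 − 220 → 3600; Group 2 − 220 → 4900; Group 3 − 237 → 830; Group 4 + 237 → 7733; Group 5 − 237 → 1265; Group 6 + 140 → 7539
End of period: [3600, 4900, 830, 7733, 1265, 7539]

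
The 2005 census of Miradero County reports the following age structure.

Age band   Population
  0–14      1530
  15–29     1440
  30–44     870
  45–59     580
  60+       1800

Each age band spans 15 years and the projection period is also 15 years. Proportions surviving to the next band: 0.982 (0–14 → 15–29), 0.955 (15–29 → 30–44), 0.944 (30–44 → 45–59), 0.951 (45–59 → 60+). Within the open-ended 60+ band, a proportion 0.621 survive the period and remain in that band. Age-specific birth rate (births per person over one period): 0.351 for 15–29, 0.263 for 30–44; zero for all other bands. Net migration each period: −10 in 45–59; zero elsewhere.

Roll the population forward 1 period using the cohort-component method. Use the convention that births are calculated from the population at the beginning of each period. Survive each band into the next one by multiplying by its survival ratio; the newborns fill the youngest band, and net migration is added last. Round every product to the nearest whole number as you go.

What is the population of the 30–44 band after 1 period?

1375

— Period 1 —
Births: 1440 × 0.351 = 505, 870 × 0.263 = 229 → 734
15–29: 1530 × 0.982 = 1502
30–44: 1440 × 0.955 = 1375
45–59: 870 × 0.944 = 821
60+: 580 × 0.951 + 1800 × 0.621 = 552 + 1118 = 1670
Net migration: 45–59 − 10 → 811
Giving 734 / 1502 / 1375 / 811 / 1670.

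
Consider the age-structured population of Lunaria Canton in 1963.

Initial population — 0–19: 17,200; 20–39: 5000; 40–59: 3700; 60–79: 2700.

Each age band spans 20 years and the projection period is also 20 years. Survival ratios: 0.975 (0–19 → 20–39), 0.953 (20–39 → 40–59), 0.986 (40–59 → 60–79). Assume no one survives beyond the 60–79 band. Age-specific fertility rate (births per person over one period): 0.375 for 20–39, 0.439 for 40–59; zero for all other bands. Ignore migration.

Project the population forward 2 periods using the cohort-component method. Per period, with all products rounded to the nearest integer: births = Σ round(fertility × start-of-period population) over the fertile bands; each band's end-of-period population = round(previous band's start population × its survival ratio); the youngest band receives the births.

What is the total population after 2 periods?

Period 1:
Births: 5000 × 0.375 = 1875 ; 3700 × 0.439 = 1624 — total 3499
20–39: 17200 × 0.975 = 16770
40–59: 5000 × 0.953 = 4765
60–79: 3700 × 0.986 = 3648
→ [3499, 16770, 4765, 3648]
Period 2:
Births: 16770 × 0.375 = 6289 ; 4765 × 0.439 = 2092 — total 8381
20–39: 3499 × 0.975 = 3412
40–59: 16770 × 0.953 = 15982
60–79: 4765 × 0.986 = 4698
→ [8381, 3412, 15982, 4698]
Total after period 2: 8381 + 3412 + 15982 + 4698 = 32473

32473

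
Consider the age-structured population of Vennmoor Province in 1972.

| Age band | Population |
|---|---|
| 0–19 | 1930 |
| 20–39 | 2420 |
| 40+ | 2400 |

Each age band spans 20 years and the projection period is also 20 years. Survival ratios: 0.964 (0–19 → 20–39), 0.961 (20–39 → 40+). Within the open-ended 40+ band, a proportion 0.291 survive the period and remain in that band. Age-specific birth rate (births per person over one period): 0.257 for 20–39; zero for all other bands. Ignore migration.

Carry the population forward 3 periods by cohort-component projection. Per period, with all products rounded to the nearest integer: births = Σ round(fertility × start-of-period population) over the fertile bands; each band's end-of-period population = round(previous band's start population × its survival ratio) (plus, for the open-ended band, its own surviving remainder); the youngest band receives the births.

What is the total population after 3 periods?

1968

After projecting period 1:
Births: 2420 * 0.257 = 622
20–39: 1930 * 0.964 = 1861
40+: 2420 * 0.961 + 2400 * 0.291 = 2326 + 698 = 3024
→ [622, 1861, 3024]
After projecting period 2:
Births: 1861 * 0.257 = 478
20–39: 622 * 0.964 = 600
40+: 1861 * 0.961 + 3024 * 0.291 = 1788 + 880 = 2668
→ [478, 600, 2668]
After projecting period 3:
Births: 600 * 0.257 = 154
20–39: 478 * 0.964 = 461
40+: 600 * 0.961 + 2668 * 0.291 = 577 + 776 = 1353
→ [154, 461, 1353]
Total after period 3: 154 + 461 + 1353 = 1968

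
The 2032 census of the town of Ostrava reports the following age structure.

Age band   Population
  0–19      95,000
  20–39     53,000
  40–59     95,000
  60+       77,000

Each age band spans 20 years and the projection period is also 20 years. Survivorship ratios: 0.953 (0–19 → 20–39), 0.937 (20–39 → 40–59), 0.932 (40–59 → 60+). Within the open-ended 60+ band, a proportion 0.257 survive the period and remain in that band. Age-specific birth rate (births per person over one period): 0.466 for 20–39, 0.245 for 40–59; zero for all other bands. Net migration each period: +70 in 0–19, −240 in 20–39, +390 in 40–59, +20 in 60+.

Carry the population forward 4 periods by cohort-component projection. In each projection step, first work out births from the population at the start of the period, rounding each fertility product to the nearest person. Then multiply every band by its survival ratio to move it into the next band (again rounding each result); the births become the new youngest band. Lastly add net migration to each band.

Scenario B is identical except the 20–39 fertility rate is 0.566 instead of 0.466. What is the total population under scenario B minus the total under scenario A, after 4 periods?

Period 1.
Births: 53000 × 0.466 = 24698  |  95000 × 0.245 = 23275 — total 47973
20–39: 95000 × 0.953 = 90535
40–59: 53000 × 0.937 = 49661
60+: 95000 × 0.932 + 77000 × 0.257 = 88540 + 19789 = 108329
Net migration: 0–19 + 70 → 48043; 20–39 − 240 → 90295; 40–59 + 390 → 50051; 60+ + 20 → 108349
End of period: [48043, 90295, 50051, 108349]
Period 2.
Births: 90295 × 0.466 = 42077  |  50051 × 0.245 = 12262 — total 54339
20–39: 48043 × 0.953 = 45785
40–59: 90295 × 0.937 = 84606
60+: 50051 × 0.932 + 108349 × 0.257 = 46648 + 27846 = 74494
Net migration: 0–19 + 70 → 54409; 20–39 − 240 → 45545; 40–59 + 390 → 84996; 60+ + 20 → 74514
End of period: [54409, 45545, 84996, 74514]
Period 3.
Births: 45545 × 0.466 = 21224  |  84996 × 0.245 = 20824 — total 42048
20–39: 54409 × 0.953 = 51852
40–59: 45545 × 0.937 = 42676
60+: 84996 × 0.932 + 74514 × 0.257 = 79216 + 19150 = 98366
Net migration: 0–19 + 70 → 42118; 20–39 − 240 → 51612; 40–59 + 390 → 43066; 60+ + 20 → 98386
End of period: [42118, 51612, 43066, 98386]
Period 4.
Births: 51612 × 0.466 = 24051  |  43066 × 0.245 = 10551 — total 34602
20–39: 42118 × 0.953 = 40138
40–59: 51612 × 0.937 = 48360
60+: 43066 × 0.932 + 98386 × 0.257 = 40138 + 25285 = 65423
Net migration: 0–19 + 70 → 34672; 20–39 − 240 → 39898; 40–59 + 390 → 48750; 60+ + 20 → 65443
End of period: [34672, 39898, 48750, 65443]
Scenario A total after 4 periods: 188763
Scenario B projection —
Period 1.
Births: 53000 × 0.566 = 29998  |  95000 × 0.245 = 23275 — total 53273
20–39: 95000 × 0.953 = 90535
40–59: 53000 × 0.937 = 49661
60+: 95000 × 0.932 + 77000 × 0.257 = 88540 + 19789 = 108329
Net migration: 0–19 + 70 → 53343; 20–39 − 240 → 90295; 40–59 + 390 → 50051; 60+ + 20 → 108349
End of period: [53343, 90295, 50051, 108349]
Period 2.
Births: 90295 × 0.566 = 51107  |  50051 × 0.245 = 12262 — total 63369
20–39: 53343 × 0.953 = 50836
40–59: 90295 × 0.937 = 84606
60+: 50051 × 0.932 + 108349 × 0.257 = 46648 + 27846 = 74494
Net migration: 0–19 + 70 → 63439; 20–39 − 240 → 50596; 40–59 + 390 → 84996; 60+ + 20 → 74514
End of period: [63439, 50596, 84996, 74514]
Period 3.
Births: 50596 × 0.566 = 28637  |  84996 × 0.245 = 20824 — total 49461
20–39: 63439 × 0.953 = 60457
40–59: 50596 × 0.937 = 47408
60+: 84996 × 0.932 + 74514 × 0.257 = 79216 + 19150 = 98366
Net migration: 0–19 + 70 → 49531; 20–39 − 240 → 60217; 40–59 + 390 → 47798; 60+ + 20 → 98386
End of period: [49531, 60217, 47798, 98386]
Period 4.
Births: 60217 × 0.566 = 34083  |  47798 × 0.245 = 11711 — total 45794
20–39: 49531 × 0.953 = 47203
40–59: 60217 × 0.937 = 56423
60+: 47798 × 0.932 + 98386 × 0.257 = 44548 + 25285 = 69833
Net migration: 0–19 + 70 → 45864; 20–39 − 240 → 46963; 40–59 + 390 → 56813; 60+ + 20 → 69853
End of period: [45864, 46963, 56813, 69853]
Scenario B total after 4 periods: 219493
Difference B − A = 219493 − 188763 = 30730

30730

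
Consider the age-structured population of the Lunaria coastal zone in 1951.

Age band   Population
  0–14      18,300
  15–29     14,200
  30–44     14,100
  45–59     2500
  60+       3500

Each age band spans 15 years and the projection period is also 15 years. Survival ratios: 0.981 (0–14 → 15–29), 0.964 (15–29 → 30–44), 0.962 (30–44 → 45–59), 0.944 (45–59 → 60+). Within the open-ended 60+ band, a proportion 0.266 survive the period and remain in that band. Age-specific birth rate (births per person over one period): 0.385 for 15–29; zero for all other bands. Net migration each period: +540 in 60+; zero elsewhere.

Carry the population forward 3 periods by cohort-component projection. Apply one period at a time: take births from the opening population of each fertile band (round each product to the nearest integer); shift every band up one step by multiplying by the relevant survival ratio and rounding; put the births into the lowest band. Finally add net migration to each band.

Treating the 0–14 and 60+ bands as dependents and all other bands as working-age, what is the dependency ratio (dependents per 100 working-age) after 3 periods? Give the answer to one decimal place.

— Period 1 —
Births: 14200 × 0.385 = 5467
15–29: 18300 × 0.981 = 17952
30–44: 14200 × 0.964 = 13689
45–59: 14100 × 0.962 = 13564
60+: 2500 × 0.944 + 3500 × 0.266 = 2360 + 931 = 3291
Net migration: 60+ + 540 → 3831
→ [5467, 17952, 13689, 13564, 3831]
— Period 2 —
Births: 17952 × 0.385 = 6912
15–29: 5467 × 0.981 = 5363
30–44: 17952 × 0.964 = 17306
45–59: 13689 × 0.962 = 13169
60+: 13564 × 0.944 + 3831 × 0.266 = 12804 + 1019 = 13823
Net migration: 60+ + 540 → 14363
→ [6912, 5363, 17306, 13169, 14363]
— Period 3 —
Births: 5363 × 0.385 = 2065
15–29: 6912 × 0.981 = 6781
30–44: 5363 × 0.964 = 5170
45–59: 17306 × 0.962 = 16648
60+: 13169 × 0.944 + 14363 × 0.266 = 12432 + 3821 = 16253
Net migration: 60+ + 540 → 16793
→ [2065, 6781, 5170, 16648, 16793]
Dependents (band 0–14 + band 60+) = 2065 + 16793 = 18858; working-age = 28599; ratio = 18858/28599 × 100 = 65.9

65.9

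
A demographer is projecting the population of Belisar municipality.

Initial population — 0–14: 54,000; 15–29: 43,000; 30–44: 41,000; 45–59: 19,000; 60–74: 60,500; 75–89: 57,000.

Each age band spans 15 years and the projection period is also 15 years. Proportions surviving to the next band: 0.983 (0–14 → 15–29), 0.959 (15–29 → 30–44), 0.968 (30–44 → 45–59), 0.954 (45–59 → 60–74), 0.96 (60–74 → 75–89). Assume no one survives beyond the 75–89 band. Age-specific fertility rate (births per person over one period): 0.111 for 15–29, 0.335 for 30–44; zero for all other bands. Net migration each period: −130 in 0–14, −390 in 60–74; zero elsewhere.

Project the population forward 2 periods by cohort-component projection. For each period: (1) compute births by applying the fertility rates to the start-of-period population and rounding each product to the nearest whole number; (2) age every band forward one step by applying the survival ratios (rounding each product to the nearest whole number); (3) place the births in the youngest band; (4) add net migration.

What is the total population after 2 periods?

After projecting period 1:
Births: 43000 * 0.111 = 4773, 41000 * 0.335 = 13735 → total 18508
15–29: 54000 * 0.983 = 53082
30–44: 43000 * 0.959 = 41237
45–59: 41000 * 0.968 = 39688
60–74: 19000 * 0.954 = 18126
75–89: 60500 * 0.96 = 58080
Net migration: 0–14 − 130 → 18378; 60–74 − 390 → 17736
Giving 18378 / 53082 / 41237 / 39688 / 17736 / 58080.
After projecting period 2:
Births: 53082 * 0.111 = 5892, 41237 * 0.335 = 13814 → total 19706
15–29: 18378 * 0.983 = 18066
30–44: 53082 * 0.959 = 50906
45–59: 41237 * 0.968 = 39917
60–74: 39688 * 0.954 = 37862
75–89: 17736 * 0.96 = 17027
Net migration: 0–14 − 130 → 19576; 60–74 − 390 → 37472
Giving 19576 / 18066 / 50906 / 39917 / 37472 / 17027.
Total after period 2: 19576 + 18066 + 50906 + 39917 + 37472 + 17027 = 182964

182964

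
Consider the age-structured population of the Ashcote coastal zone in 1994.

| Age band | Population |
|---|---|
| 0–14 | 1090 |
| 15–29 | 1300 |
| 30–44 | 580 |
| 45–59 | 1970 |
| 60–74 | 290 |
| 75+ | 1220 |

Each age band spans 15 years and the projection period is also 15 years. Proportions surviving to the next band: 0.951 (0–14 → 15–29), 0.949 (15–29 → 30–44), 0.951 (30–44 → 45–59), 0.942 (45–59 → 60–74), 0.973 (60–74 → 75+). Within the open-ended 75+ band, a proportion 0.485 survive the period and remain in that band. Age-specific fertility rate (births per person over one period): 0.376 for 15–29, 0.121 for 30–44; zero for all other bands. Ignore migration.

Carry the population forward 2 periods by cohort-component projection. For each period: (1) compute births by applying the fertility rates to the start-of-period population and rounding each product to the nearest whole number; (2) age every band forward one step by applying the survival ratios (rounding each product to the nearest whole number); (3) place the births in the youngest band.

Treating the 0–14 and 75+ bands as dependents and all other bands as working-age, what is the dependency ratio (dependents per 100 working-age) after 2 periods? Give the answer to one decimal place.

Let band 1 be 0–14 through band 6 = 75+.
After projecting period 1:
Births: 1300 × 0.376 = 489 ; 580 × 0.121 = 70 → total 559
Band 2: 1090 × 0.951 = 1037
Band 3: 1300 × 0.949 = 1234
Band 4: 580 × 0.951 = 552
Band 5: 1970 × 0.942 = 1856
Band 6: 290 × 0.973 + 1220 × 0.485 = 282 + 592 = 874
Giving 559 / 1037 / 1234 / 552 / 1856 / 874.
After projecting period 2:
Births: 1037 × 0.376 = 390 ; 1234 × 0.121 = 149 → total 539
Band 2: 559 × 0.951 = 532
Band 3: 1037 × 0.949 = 984
Band 4: 1234 × 0.951 = 1174
Band 5: 552 × 0.942 = 520
Band 6: 1856 × 0.973 + 874 × 0.485 = 1806 + 424 = 2230
Giving 539 / 532 / 984 / 1174 / 520 / 2230.
Dependents (band 0–14 + band 75+) = 539 + 2230 = 2769; working-age = 3210; ratio = 2769/3210 × 100 = 86.3

86.3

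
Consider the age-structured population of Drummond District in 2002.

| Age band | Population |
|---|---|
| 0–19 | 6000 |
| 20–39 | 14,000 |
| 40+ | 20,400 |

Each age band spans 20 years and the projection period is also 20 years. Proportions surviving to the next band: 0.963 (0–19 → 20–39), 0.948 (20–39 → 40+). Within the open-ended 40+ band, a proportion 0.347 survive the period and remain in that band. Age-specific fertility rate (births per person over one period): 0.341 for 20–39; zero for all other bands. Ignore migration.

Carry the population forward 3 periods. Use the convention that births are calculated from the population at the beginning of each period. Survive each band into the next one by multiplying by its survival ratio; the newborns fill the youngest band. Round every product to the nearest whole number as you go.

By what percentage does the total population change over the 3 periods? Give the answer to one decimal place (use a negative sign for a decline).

-69.9

Call the groups 1 to 3, youngest first.
[period 1]
Births: 14000 * 0.341 = 4774
Group 2: 6000 * 0.963 = 5778
Group 3: 14000 * 0.948 + 20400 * 0.347 = 13272 + 7079 = 20351
End of period: [4774, 5778, 20351]
[period 2]
Births: 5778 * 0.341 = 1970
Group 2: 4774 * 0.963 = 4597
Group 3: 5778 * 0.948 + 20351 * 0.347 = 5478 + 7062 = 12540
End of period: [1970, 4597, 12540]
[period 3]
Births: 4597 * 0.341 = 1568
Group 2: 1970 * 0.963 = 1897
Group 3: 4597 * 0.948 + 12540 * 0.347 = 4358 + 4351 = 8709
End of period: [1568, 1897, 8709]
Total: 40400 → 12174; change = -28226; percentage change = -69.9%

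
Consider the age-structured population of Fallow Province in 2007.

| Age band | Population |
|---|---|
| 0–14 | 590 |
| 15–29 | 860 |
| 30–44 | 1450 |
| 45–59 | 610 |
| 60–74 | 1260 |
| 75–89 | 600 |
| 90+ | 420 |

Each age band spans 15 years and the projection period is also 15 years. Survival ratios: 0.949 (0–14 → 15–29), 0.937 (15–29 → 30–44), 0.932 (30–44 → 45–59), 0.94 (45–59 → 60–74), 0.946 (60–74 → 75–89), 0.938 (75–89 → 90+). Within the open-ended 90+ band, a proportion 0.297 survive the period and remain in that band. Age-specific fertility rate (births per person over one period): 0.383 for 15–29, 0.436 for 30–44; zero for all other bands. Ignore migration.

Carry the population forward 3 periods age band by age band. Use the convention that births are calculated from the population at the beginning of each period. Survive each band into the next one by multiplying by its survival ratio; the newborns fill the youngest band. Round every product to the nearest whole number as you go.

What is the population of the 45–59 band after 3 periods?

489

Numbering the bands 1..7 from youngest to oldest:
[period 1]
Births: 860 × 0.383 = 329 ; 1450 × 0.436 = 632 → 961
Band 2: 590 × 0.949 = 560
Band 3: 860 × 0.937 = 806
Band 4: 1450 × 0.932 = 1351
Band 5: 610 × 0.94 = 573
Band 6: 1260 × 0.946 = 1192
Band 7: 600 × 0.938 + 420 × 0.297 = 563 + 125 = 688
Population now: 0–14=961, 15–29=560, 30–44=806, 45–59=1351, 60–74=573, 75–89=1192, 90+=688
[period 2]
Births: 560 × 0.383 = 214 ; 806 × 0.436 = 351 → 565
Band 2: 961 × 0.949 = 912
Band 3: 560 × 0.937 = 525
Band 4: 806 × 0.932 = 751
Band 5: 1351 × 0.94 = 1270
Band 6: 573 × 0.946 = 542
Band 7: 1192 × 0.938 + 688 × 0.297 = 1118 + 204 = 1322
Population now: 0–14=565, 15–29=912, 30–44=525, 45–59=751, 60–74=1270, 75–89=542, 90+=1322
[period 3]
Births: 912 × 0.383 = 349 ; 525 × 0.436 = 229 → 578
Band 2: 565 × 0.949 = 536
Band 3: 912 × 0.937 = 855
Band 4: 525 × 0.932 = 489
Band 5: 751 × 0.94 = 706
Band 6: 1270 × 0.946 = 1201
Band 7: 542 × 0.938 + 1322 × 0.297 = 508 + 393 = 901
Population now: 0–14=578, 15–29=536, 30–44=855, 45–59=489, 60–74=706, 75–89=1201, 90+=901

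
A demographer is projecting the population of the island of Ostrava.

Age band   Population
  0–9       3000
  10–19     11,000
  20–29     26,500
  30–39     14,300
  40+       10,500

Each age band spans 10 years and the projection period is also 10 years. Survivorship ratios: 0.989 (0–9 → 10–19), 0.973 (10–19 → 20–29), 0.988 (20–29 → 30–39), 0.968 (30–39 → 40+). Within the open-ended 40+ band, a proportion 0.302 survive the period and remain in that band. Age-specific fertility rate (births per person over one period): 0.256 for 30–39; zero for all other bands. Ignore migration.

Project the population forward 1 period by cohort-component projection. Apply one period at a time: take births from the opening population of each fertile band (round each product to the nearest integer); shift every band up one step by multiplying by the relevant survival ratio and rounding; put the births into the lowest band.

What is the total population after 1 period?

After projecting period 1:
Births: 14300 × 0.256 = 3661
10–19: 3000 × 0.989 = 2967
20–29: 11000 × 0.973 = 10703
30–39: 26500 × 0.988 = 26182
40+: 14300 × 0.968 + 10500 × 0.302 = 13842 + 3171 = 17013
Giving 3661 / 2967 / 10703 / 26182 / 17013.
Total after period 1: 3661 + 2967 + 10703 + 26182 + 17013 = 60526

60526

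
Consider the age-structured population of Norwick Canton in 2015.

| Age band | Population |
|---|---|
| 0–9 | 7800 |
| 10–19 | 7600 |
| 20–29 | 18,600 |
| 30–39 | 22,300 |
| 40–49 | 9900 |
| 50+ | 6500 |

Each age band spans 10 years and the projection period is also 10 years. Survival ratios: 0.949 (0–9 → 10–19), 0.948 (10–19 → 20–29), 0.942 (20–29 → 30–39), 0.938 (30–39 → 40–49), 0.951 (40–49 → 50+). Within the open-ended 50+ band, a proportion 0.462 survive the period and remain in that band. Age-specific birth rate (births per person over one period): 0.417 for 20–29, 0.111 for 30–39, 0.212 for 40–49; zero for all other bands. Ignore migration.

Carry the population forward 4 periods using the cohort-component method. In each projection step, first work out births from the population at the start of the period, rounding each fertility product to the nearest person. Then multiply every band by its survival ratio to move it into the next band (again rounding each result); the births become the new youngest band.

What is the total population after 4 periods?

— Period 1 —
Births: 18600 * 0.417 = 7756  |  22300 * 0.111 = 2475  |  9900 * 0.212 = 2099 ⇒ total 12330
10–19: 7800 * 0.949 = 7402
20–29: 7600 * 0.948 = 7205
30–39: 18600 * 0.942 = 17521
40–49: 22300 * 0.938 = 20917
50+: 9900 * 0.951 + 6500 * 0.462 = 9415 + 3003 = 12418
Giving 12330 / 7402 / 7205 / 17521 / 20917 / 12418.
— Period 2 —
Births: 7205 * 0.417 = 3004  |  17521 * 0.111 = 1945  |  20917 * 0.212 = 4434 ⇒ total 9383
10–19: 12330 * 0.949 = 11701
20–29: 7402 * 0.948 = 7017
30–39: 7205 * 0.942 = 6787
40–49: 17521 * 0.938 = 16435
50+: 20917 * 0.951 + 12418 * 0.462 = 19892 + 5737 = 25629
Giving 9383 / 11701 / 7017 / 6787 / 16435 / 25629.
— Period 3 —
Births: 7017 * 0.417 = 2926  |  6787 * 0.111 = 753  |  16435 * 0.212 = 3484 ⇒ total 7163
10–19: 9383 * 0.949 = 8904
20–29: 11701 * 0.948 = 11093
30–39: 7017 * 0.942 = 6610
40–49: 6787 * 0.938 = 6366
50+: 16435 * 0.951 + 25629 * 0.462 = 15630 + 11841 = 27471
Giving 7163 / 8904 / 11093 / 6610 / 6366 / 27471.
— Period 4 —
Births: 11093 * 0.417 = 4626  |  6610 * 0.111 = 734  |  6366 * 0.212 = 1350 ⇒ total 6710
10–19: 7163 * 0.949 = 6798
20–29: 8904 * 0.948 = 8441
30–39: 11093 * 0.942 = 10450
40–49: 6610 * 0.938 = 6200
50+: 6366 * 0.951 + 27471 * 0.462 = 6054 + 12692 = 18746
Giving 6710 / 6798 / 8441 / 10450 / 6200 / 18746.
Total after period 4: 6710 + 6798 + 8441 + 10450 + 6200 + 18746 = 57345

57345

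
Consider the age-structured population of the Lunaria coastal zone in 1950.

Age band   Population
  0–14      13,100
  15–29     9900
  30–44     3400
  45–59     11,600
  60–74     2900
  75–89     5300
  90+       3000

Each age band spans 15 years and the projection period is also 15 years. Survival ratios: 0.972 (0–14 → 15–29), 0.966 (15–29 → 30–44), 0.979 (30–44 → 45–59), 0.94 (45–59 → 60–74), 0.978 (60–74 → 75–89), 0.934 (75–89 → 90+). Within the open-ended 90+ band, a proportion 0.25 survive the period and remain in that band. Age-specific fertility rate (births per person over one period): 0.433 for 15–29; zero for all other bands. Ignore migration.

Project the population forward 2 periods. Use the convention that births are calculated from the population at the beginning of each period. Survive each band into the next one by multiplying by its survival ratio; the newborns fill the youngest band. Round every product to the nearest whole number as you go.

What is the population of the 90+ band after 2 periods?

[period 1]
Births: 9900 × 0.433 = 4287
15–29: 13100 × 0.972 = 12733
30–44: 9900 × 0.966 = 9563
45–59: 3400 × 0.979 = 3329
60–74: 11600 × 0.94 = 10904
75–89: 2900 × 0.978 = 2836
90+: 5300 × 0.934 + 3000 × 0.25 = 4950 + 750 = 5700
Population now: 0–14=4287, 15–29=12733, 30–44=9563, 45–59=3329, 60–74=10904, 75–89=2836, 90+=5700
[period 2]
Births: 12733 × 0.433 = 5513
15–29: 4287 × 0.972 = 4167
30–44: 12733 × 0.966 = 12300
45–59: 9563 × 0.979 = 9362
60–74: 3329 × 0.94 = 3129
75–89: 10904 × 0.978 = 10664
90+: 2836 × 0.934 + 5700 × 0.25 = 2649 + 1425 = 4074
Population now: 0–14=5513, 15–29=4167, 30–44=12300, 45–59=9362, 60–74=3129, 75–89=10664, 90+=4074

4074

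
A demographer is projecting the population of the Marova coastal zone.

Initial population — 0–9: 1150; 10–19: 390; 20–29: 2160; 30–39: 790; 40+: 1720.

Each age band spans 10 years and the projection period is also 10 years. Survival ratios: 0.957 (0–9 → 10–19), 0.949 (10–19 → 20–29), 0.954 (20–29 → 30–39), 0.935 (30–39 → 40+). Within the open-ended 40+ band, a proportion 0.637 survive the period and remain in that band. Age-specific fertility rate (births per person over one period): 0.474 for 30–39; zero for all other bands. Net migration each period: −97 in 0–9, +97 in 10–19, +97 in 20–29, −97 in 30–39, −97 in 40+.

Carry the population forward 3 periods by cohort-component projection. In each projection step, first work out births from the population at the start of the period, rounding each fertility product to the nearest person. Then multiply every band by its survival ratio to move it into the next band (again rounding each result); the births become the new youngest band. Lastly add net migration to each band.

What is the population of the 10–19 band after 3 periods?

Period 1.
Births: 790 * 0.474 = 374
10–19: 1150 * 0.957 = 1101
20–29: 390 * 0.949 = 370
30–39: 2160 * 0.954 = 2061
40+: 790 * 0.935 + 1720 * 0.637 = 739 + 1096 = 1835
Net migration: 0–9 − 97 → 277; 10–19 + 97 → 1198; 20–29 + 97 → 467; 30–39 − 97 → 1964; 40+ − 97 → 1738
End of period: [277, 1198, 467, 1964, 1738]
Period 2.
Births: 1964 * 0.474 = 931
10–19: 277 * 0.957 = 265
20–29: 1198 * 0.949 = 1137
30–39: 467 * 0.954 = 446
40+: 1964 * 0.935 + 1738 * 0.637 = 1836 + 1107 = 2943
Net migration: 0–9 − 97 → 834; 10–19 + 97 → 362; 20–29 + 97 → 1234; 30–39 − 97 → 349; 40+ − 97 → 2846
End of period: [834, 362, 1234, 349, 2846]
Period 3.
Births: 349 * 0.474 = 165
10–19: 834 * 0.957 = 798
20–29: 362 * 0.949 = 344
30–39: 1234 * 0.954 = 1177
40+: 349 * 0.935 + 2846 * 0.637 = 326 + 1813 = 2139
Net migration: 0–9 − 97 → 68; 10–19 + 97 → 895; 20–29 + 97 → 441; 30–39 − 97 → 1080; 40+ − 97 → 2042
End of period: [68, 895, 441, 1080, 2042]

895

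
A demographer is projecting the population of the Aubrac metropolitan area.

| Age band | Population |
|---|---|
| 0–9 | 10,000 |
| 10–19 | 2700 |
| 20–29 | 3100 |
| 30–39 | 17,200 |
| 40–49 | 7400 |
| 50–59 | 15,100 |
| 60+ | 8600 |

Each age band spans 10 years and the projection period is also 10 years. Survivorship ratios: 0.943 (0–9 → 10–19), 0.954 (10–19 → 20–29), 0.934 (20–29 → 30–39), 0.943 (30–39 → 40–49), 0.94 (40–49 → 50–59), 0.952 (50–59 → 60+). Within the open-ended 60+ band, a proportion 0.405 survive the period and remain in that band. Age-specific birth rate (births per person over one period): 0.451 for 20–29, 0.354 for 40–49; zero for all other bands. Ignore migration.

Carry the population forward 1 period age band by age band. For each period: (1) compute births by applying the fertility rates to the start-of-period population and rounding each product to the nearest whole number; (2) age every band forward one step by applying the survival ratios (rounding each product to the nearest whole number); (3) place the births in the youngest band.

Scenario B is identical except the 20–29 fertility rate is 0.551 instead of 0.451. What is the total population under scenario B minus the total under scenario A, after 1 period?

After projecting period 1:
Births: 3100 × 0.451 = 1398  |  7400 × 0.354 = 2620 → 4018
10–19: 10000 × 0.943 = 9430
20–29: 2700 × 0.954 = 2576
30–39: 3100 × 0.934 = 2895
40–49: 17200 × 0.943 = 16220
50–59: 7400 × 0.94 = 6956
60+: 15100 × 0.952 + 8600 × 0.405 = 14375 + 3483 = 17858
Giving 4018 / 9430 / 2576 / 2895 / 16220 / 6956 / 17858.
Scenario A total after 1 period: 59953
Scenario B projection —
After projecting period 1:
Births: 3100 × 0.551 = 1708  |  7400 × 0.354 = 2620 → 4328
10–19: 10000 × 0.943 = 9430
20–29: 2700 × 0.954 = 2576
30–39: 3100 × 0.934 = 2895
40–49: 17200 × 0.943 = 16220
50–59: 7400 × 0.94 = 6956
60+: 15100 × 0.952 + 8600 × 0.405 = 14375 + 3483 = 17858
Giving 4328 / 9430 / 2576 / 2895 / 16220 / 6956 / 17858.
Scenario B total after 1 period: 60263
Difference B − A = 60263 − 59953 = 310

310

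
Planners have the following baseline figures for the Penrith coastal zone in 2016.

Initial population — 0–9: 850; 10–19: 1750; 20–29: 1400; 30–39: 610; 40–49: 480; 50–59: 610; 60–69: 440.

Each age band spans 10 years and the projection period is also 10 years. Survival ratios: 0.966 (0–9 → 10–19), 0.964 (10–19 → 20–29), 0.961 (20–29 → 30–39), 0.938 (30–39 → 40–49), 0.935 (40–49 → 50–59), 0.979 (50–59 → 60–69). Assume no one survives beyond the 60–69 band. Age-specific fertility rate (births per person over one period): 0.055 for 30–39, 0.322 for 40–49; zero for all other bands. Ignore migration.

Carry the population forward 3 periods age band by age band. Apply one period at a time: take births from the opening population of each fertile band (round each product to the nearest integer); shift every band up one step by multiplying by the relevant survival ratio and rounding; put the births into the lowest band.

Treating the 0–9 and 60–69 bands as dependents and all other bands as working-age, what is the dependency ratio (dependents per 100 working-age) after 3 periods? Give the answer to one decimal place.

26.2

After projecting period 1:
Births: 610 × 0.055 = 34  |  480 × 0.322 = 155 ⇒ total 189
10–19: 850 × 0.966 = 821
20–29: 1750 × 0.964 = 1687
30–39: 1400 × 0.961 = 1345
40–49: 610 × 0.938 = 572
50–59: 480 × 0.935 = 449
60–69: 610 × 0.979 = 597
End of period: [189, 821, 1687, 1345, 572, 449, 597]
After projecting period 2:
Births: 1345 × 0.055 = 74  |  572 × 0.322 = 184 ⇒ total 258
10–19: 189 × 0.966 = 183
20–29: 821 × 0.964 = 791
30–39: 1687 × 0.961 = 1621
40–49: 1345 × 0.938 = 1262
50–59: 572 × 0.935 = 535
60–69: 449 × 0.979 = 440
End of period: [258, 183, 791, 1621, 1262, 535, 440]
After projecting period 3:
Births: 1621 × 0.055 = 89  |  1262 × 0.322 = 406 ⇒ total 495
10–19: 258 × 0.966 = 249
20–29: 183 × 0.964 = 176
30–39: 791 × 0.961 = 760
40–49: 1621 × 0.938 = 1520
50–59: 1262 × 0.935 = 1180
60–69: 535 × 0.979 = 524
End of period: [495, 249, 176, 760, 1520, 1180, 524]
Dependents (band 0–9 + band 60–69) = 495 + 524 = 1019; working-age = 3885; ratio = 1019/3885 × 100 = 26.2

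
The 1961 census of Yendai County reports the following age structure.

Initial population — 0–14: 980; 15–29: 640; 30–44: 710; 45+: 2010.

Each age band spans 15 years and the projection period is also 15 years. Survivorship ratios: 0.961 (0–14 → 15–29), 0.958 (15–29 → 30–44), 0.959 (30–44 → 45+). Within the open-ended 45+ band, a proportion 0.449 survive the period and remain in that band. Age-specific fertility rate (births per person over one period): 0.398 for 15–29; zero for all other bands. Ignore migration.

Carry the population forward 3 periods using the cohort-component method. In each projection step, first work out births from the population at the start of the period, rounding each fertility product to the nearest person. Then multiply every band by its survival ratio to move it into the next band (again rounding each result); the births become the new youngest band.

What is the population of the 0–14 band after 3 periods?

Call the groups 1 to 4, youngest first.
— Period 1 —
Births: 640 × 0.398 = 255
Group 2: 980 × 0.961 = 942
Group 3: 640 × 0.958 = 613
Group 4: 710 × 0.959 + 2010 × 0.449 = 681 + 902 = 1583
Giving 255 / 942 / 613 / 1583.
— Period 2 —
Births: 942 × 0.398 = 375
Group 2: 255 × 0.961 = 245
Group 3: 942 × 0.958 = 902
Group 4: 613 × 0.959 + 1583 × 0.449 = 588 + 711 = 1299
Giving 375 / 245 / 902 / 1299.
— Period 3 —
Births: 245 × 0.398 = 98
Group 2: 375 × 0.961 = 360
Group 3: 245 × 0.958 = 235
Group 4: 902 × 0.959 + 1299 × 0.449 = 865 + 583 = 1448
Giving 98 / 360 / 235 / 1448.

98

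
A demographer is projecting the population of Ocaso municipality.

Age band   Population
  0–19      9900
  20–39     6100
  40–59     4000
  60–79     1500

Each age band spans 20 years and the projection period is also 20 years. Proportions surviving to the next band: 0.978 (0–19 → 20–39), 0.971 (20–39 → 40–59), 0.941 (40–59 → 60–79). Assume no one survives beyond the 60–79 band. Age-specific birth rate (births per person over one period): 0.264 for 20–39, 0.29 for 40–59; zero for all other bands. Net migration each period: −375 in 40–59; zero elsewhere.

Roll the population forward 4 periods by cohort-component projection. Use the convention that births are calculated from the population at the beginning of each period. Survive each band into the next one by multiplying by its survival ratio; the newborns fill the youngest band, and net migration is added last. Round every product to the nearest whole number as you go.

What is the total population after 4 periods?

10691

Call the groups 1 to 4, youngest first.
— Period 1 —
Births: 6100 * 0.264 = 1610, 4000 * 0.29 = 1160 ⇒ total 2770
Group 2: 9900 * 0.978 = 9682
Group 3: 6100 * 0.971 = 5923
Group 4: 4000 * 0.941 = 3764
Net migration: Group 3 − 375 → 5548
End of period: [2770, 9682, 5548, 3764]
— Period 2 —
Births: 9682 * 0.264 = 2556, 5548 * 0.29 = 1609 ⇒ total 4165
Group 2: 2770 * 0.978 = 2709
Group 3: 9682 * 0.971 = 9401
Group 4: 5548 * 0.941 = 5221
Net migration: Group 3 − 375 → 9026
End of period: [4165, 2709, 9026, 5221]
— Period 3 —
Births: 2709 * 0.264 = 715, 9026 * 0.29 = 2618 ⇒ total 3333
Group 2: 4165 * 0.978 = 4073
Group 3: 2709 * 0.971 = 2630
Group 4: 9026 * 0.941 = 8493
Net migration: Group 3 − 375 → 2255
End of period: [3333, 4073, 2255, 8493]
— Period 4 —
Births: 4073 * 0.264 = 1075, 2255 * 0.29 = 654 ⇒ total 1729
Group 2: 3333 * 0.978 = 3260
Group 3: 4073 * 0.971 = 3955
Group 4: 2255 * 0.941 = 2122
Net migration: Group 3 − 375 → 3580
End of period: [1729, 3260, 3580, 2122]
Total after period 4: 1729 + 3260 + 3580 + 2122 = 10691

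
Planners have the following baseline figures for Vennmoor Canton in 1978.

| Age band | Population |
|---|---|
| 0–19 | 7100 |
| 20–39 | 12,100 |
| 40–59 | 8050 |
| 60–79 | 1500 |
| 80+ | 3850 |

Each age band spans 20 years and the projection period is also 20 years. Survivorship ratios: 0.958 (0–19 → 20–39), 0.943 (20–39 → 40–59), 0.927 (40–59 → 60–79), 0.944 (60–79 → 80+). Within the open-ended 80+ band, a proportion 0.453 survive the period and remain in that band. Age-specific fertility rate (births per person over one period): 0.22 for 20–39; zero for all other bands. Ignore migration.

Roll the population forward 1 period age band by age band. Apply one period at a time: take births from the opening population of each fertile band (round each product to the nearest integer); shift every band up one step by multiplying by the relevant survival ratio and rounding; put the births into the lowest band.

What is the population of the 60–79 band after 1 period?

Numbering the groups 1..5 from youngest to oldest:
After projecting period 1:
Births: 12100 × 0.22 = 2662
Group 2: 7100 × 0.958 = 6802
Group 3: 12100 × 0.943 = 11410
Group 4: 8050 × 0.927 = 7462
Group 5: 1500 × 0.944 + 3850 × 0.453 = 1416 + 1744 = 3160
Population now: 0–19=2662, 20–39=6802, 40–59=11410, 60–79=7462, 80+=3160

7462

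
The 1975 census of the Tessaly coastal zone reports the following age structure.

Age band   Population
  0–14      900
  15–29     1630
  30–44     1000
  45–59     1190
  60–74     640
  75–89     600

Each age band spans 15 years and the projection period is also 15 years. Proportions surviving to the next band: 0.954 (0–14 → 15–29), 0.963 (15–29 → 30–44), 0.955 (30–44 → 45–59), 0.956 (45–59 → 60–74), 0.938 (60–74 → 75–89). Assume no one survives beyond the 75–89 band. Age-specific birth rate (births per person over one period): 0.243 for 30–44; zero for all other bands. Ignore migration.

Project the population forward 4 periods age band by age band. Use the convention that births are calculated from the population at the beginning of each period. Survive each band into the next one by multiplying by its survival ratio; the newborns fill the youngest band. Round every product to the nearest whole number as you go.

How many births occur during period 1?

(Bands numbered youngest = 1 to oldest = 6.)
Period 1:
Births: 1000 × 0.243 = 243
Band 2: 900 × 0.954 = 859
Band 3: 1630 × 0.963 = 1570
Band 4: 1000 × 0.955 = 955
Band 5: 1190 × 0.956 = 1138
Band 6: 640 × 0.938 = 600
End of period: [243, 859, 1570, 955, 1138, 600]

243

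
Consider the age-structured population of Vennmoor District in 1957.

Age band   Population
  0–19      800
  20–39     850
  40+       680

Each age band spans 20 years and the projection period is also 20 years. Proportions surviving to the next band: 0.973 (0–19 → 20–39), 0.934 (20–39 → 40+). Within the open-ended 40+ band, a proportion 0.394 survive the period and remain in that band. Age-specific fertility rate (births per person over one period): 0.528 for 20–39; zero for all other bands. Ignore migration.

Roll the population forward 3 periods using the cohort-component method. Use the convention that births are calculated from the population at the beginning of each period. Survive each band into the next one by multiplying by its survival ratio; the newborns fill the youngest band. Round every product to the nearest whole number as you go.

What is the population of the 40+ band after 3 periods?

859

After projecting period 1:
Births: 850 × 0.528 = 449
20–39: 800 × 0.973 = 778
40+: 850 × 0.934 + 680 × 0.394 = 794 + 268 = 1062
Population now: 0–19=449, 20–39=778, 40+=1062
After projecting period 2:
Births: 778 × 0.528 = 411
20–39: 449 × 0.973 = 437
40+: 778 × 0.934 + 1062 × 0.394 = 727 + 418 = 1145
Population now: 0–19=411, 20–39=437, 40+=1145
After projecting period 3:
Births: 437 × 0.528 = 231
20–39: 411 × 0.973 = 400
40+: 437 × 0.934 + 1145 × 0.394 = 408 + 451 = 859
Population now: 0–19=231, 20–39=400, 40+=859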